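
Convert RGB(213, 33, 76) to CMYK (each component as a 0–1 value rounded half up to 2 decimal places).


R'=213/255≈0.8353, G'=33/255≈0.1294, B'=76/255≈0.2980
K = 1 - max(R',G',B') = 1 - 213/255 = 42/255 = 0.16470… → 0.16
(1-R'-K)/(1-K) simplifies to (max-R)/max with max = 213:
C = (213-213)/213 = 0/213 = 0 → 0.00
M = (213-33)/213 = 180/213 = 0.84507… → 0.85
Y = (213-76)/213 = 137/213 = 0.64319… → 0.64
= CMYK(0.00, 0.85, 0.64, 0.16)


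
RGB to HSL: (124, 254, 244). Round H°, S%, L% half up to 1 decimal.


Normalize: R'=124/255≈0.4863, G'=254/255≈0.9961, B'=244/255≈0.9569
Max=254/255, Min=124/255, Δ=Max-Min=130/255
L = (Max+Min)/2 = (254+124)/510 = 378/510 = 0.74117… → L = 74.1%
L > 0.5 → S = Δ/(2-Max-Min) = 130/(510-254-124) = 130/132 = 0.98484… → S = 98.5%
(the 1/255 factors cancel in S and H, so raw channel differences can be used)
Max is G' → H = 60 × ((B-R)/Δ + 2) = 60 × ((244-124)/130 + 2)
  120/130 + 2 = 0.9230… + 2 = 2.9230…
  H = 60 × 2.9230… = 175.384…° → H = 175.4°
= HSL(175.4°, 98.5%, 74.1%)


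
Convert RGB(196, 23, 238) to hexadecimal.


R = 196 → C4 (hex)
G = 23 → 17 (hex)
B = 238 → EE (hex)
Hex = #C417EE


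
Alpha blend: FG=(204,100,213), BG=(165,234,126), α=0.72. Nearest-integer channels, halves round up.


C = α×F + (1-α)×B, with 1-α = 0.28
R: 0.72×204 + 0.28×165 = 146.88 + 46.20 = 193.08 → 193
G: 0.72×100 + 0.28×234 = 72.00 + 65.52 = 137.52 → 138
B: 0.72×213 + 0.28×126 = 153.36 + 35.28 = 188.64 → 189
= RGB(193, 138, 189)


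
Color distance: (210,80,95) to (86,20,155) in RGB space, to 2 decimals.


d = √[(R₁-R₂)² + (G₁-G₂)² + (B₁-B₂)²]
d = √[(210-86)² + (80-20)² + (95-155)²]
d = √[15376 + 3600 + 3600]
d = √22576
d ≈ 150.25


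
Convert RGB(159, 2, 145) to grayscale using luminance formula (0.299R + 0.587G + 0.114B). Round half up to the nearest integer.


Gray = 0.299×R + 0.587×G + 0.114×B
Gray = 0.299×159 + 0.587×2 + 0.114×145
Gray = 47.541 + 1.174 + 16.530
Gray = 65.245 → round half up → 65
Gray = 65


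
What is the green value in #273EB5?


Color: #273EB5
R = 27 = 39
G = 3E = 62
B = B5 = 181
Green = 62


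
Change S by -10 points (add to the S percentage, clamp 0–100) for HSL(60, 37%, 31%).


Original S = 37%
Adjustment = -10 percentage points
New S = 37 + (-10) = 27
Clamp to [0, 100] → 27
= HSL(60°, 27%, 31%)


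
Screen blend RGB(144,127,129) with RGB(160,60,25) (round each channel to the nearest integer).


Screen: C = 255 - (255-A)×(255-B)/255, rounded to nearest integer
R: 255 - (255-144)×(255-160)/255 = 255 - 10545/255 ≈ 255 - 41.353 = 213.647 → 214
G: 255 - (255-127)×(255-60)/255 = 255 - 24960/255 ≈ 255 - 97.882 = 157.118 → 157
B: 255 - (255-129)×(255-25)/255 = 255 - 28980/255 ≈ 255 - 113.647 = 141.353 → 141
= RGB(214, 157, 141)


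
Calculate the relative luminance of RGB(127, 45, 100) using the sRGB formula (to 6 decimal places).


Linearize each channel (sRGB transfer function): c = v/255; c_lin = c/12.92 if c ≤ 0.04045, else ((c+0.055)/1.055)^2.4
  R: 127/255 ≈ 0.498039 > 0.04045 → ((0.498039+0.055)/1.055)^2.4 ≈ 0.212231
  G: 45/255 ≈ 0.176471 > 0.04045 → ((0.176471+0.055)/1.055)^2.4 ≈ 0.026241
  B: 100/255 ≈ 0.392157 > 0.04045 → ((0.392157+0.055)/1.055)^2.4 ≈ 0.127438
R_lin = 0.212231, G_lin = 0.026241, B_lin = 0.127438
L = 0.2126×R + 0.7152×G + 0.0722×B
L = 0.2126×0.212231 + 0.7152×0.026241 + 0.0722×0.127438
L ≈ 0.073089


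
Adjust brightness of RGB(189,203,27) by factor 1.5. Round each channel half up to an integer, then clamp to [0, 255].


Multiply each channel by 1.5, round half up, clamp to [0, 255]
R: 189×1.5 = 283.5 → round → 284 → clamp → 255
G: 203×1.5 = 304.5 → round → 305 → clamp → 255
B: 27×1.5 = 40.5 → round → 41
= RGB(255, 255, 41)


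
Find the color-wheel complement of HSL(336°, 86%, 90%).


Complement = opposite side of color wheel = hue + 180°
H' = (336 + 180) mod 360 = 156°
S and L unchanged.
= HSL(156°, 86%, 90%)


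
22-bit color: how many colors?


Colors = 2^bits = 2^22
= 4,194,304 colors


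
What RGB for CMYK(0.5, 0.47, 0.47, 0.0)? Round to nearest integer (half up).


R = 255 × (1-C) × (1-K) = 255 × 0.50 × 1.00 = 127.5 → 128
G = 255 × (1-M) × (1-K) = 255 × 0.53 × 1.00 = 135.15 → 135
B = 255 × (1-Y) × (1-K) = 255 × 0.53 × 1.00 = 135.15 → 135
= RGB(128, 135, 135)


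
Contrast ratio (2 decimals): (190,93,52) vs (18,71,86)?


Linearize each sRGB channel c=v/255: c/12.92 if c ≤ 0.04045 else ((c+0.055)/1.055)^2.4
L = 0.2126×R_lin + 0.7152×G_lin + 0.0722×B_lin
Color 1 (190,93,52):
  R=190: 190/255≈0.7451 > 0.04045 → ((0.7451+0.055)/1.055)^2.4 ≈ 0.51492
  G=93: 93/255≈0.3647 > 0.04045 → ((0.3647+0.055)/1.055)^2.4 ≈ 0.10946
  B=52: 52/255≈0.2039 > 0.04045 → ((0.2039+0.055)/1.055)^2.4 ≈ 0.03434
  L1 = 0.2126×0.51492 + 0.7152×0.10946 + 0.0722×0.03434 ≈ 0.19024
Color 2 (18,71,86):
  R=18: 18/255≈0.0706 > 0.04045 → ((0.0706+0.055)/1.055)^2.4 ≈ 0.00605
  G=71: 71/255≈0.2784 > 0.04045 → ((0.2784+0.055)/1.055)^2.4 ≈ 0.06301
  B=86: 86/255≈0.3373 > 0.04045 → ((0.3373+0.055)/1.055)^2.4 ≈ 0.09306
  L2 = 0.2126×0.00605 + 0.7152×0.06301 + 0.0722×0.09306 ≈ 0.05307
Lighter = 0.19024, Darker = 0.05307
Ratio = (L_lighter + 0.05) / (L_darker + 0.05)
Ratio = (0.19024 + 0.05) / (0.05307 + 0.05) = 0.24024 / 0.10307 ≈ 2.3308
Ratio ≈ 2.33:1


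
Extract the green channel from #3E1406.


Color: #3E1406
R = 3E = 62
G = 14 = 20
B = 06 = 6
Green = 20


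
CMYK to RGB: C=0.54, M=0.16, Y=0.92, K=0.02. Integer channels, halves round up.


R = 255 × (1-C) × (1-K) = 255 × 0.46 × 0.98 = 114.954 → 115
G = 255 × (1-M) × (1-K) = 255 × 0.84 × 0.98 = 209.916 → 210
B = 255 × (1-Y) × (1-K) = 255 × 0.08 × 0.98 = 19.992 → 20
= RGB(115, 210, 20)


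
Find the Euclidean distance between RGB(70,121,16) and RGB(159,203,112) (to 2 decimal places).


d = √[(R₁-R₂)² + (G₁-G₂)² + (B₁-B₂)²]
d = √[(70-159)² + (121-203)² + (16-112)²]
d = √[7921 + 6724 + 9216]
d = √23861
d ≈ 154.47


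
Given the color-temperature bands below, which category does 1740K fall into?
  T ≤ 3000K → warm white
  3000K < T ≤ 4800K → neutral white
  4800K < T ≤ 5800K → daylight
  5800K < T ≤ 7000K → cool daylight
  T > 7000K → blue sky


Temperature: 1740K
1740K ≤ 3000K → warm white
Classification: warm white


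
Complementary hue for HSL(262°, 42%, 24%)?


Complement = opposite side of color wheel = hue + 180°
H' = (262 + 180) mod 360 = 82°
S and L unchanged.
= HSL(82°, 42%, 24%)


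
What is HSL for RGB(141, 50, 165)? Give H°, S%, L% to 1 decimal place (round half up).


Normalize: R'=141/255≈0.5529, G'=50/255≈0.1961, B'=165/255≈0.6471
Max=165/255, Min=50/255, Δ=Max-Min=115/255
L = (Max+Min)/2 = (165+50)/510 = 215/510 = 0.42156… → L = 42.2%
L ≤ 0.5 → S = Δ/(Max+Min) = 115/(165+50) = 115/215 = 0.53488… → S = 53.5%
(the 1/255 factors cancel in S and H, so raw channel differences can be used)
Max is B' → H = 60 × ((R-G)/Δ + 4) = 60 × ((141-50)/115 + 4)
  91/115 + 4 = 0.7913… + 4 = 4.7913…
  H = 60 × 4.7913… = 287.478…° → H = 287.5°
= HSL(287.5°, 53.5%, 42.2%)


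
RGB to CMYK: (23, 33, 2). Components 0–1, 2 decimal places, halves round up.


R'=23/255≈0.0902, G'=33/255≈0.1294, B'=2/255≈0.0078
K = 1 - max(R',G',B') = 1 - 33/255 = 222/255 = 0.87058… → 0.87
(1-R'-K)/(1-K) simplifies to (max-R)/max with max = 33:
C = (33-23)/33 = 10/33 = 0.30303… → 0.30
M = (33-33)/33 = 0/33 = 0 → 0.00
Y = (33-2)/33 = 31/33 = 0.93939… → 0.94
= CMYK(0.30, 0.00, 0.94, 0.87)


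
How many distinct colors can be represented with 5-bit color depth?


Colors = 2^bits = 2^5
= 32 colors


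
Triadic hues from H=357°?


Triadic: equally spaced at 120° intervals
H1 = 357°
H2 = (357 + 120) mod 360 = 117°
H3 = (357 + 240) mod 360 = 237°
Triadic = 357°, 117°, 237°


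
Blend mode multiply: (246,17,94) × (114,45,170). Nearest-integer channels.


Multiply: C = A×B/255, rounded to nearest integer
R: 246×114/255 = 28044/255 ≈ 109.976 → 110
G: 17×45/255 = 765/255 ≈ 3.000 → 3
B: 94×170/255 = 15980/255 ≈ 62.667 → 63
= RGB(110, 3, 63)


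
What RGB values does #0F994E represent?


0F → 15 (R)
99 → 153 (G)
4E → 78 (B)
= RGB(15, 153, 78)


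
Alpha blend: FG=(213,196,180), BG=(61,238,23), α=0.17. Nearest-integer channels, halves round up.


C = α×F + (1-α)×B, with 1-α = 0.83
R: 0.17×213 + 0.83×61 = 36.21 + 50.63 = 86.84 → 87
G: 0.17×196 + 0.83×238 = 33.32 + 197.54 = 230.86 → 231
B: 0.17×180 + 0.83×23 = 30.60 + 19.09 = 49.69 → 50
= RGB(87, 231, 50)


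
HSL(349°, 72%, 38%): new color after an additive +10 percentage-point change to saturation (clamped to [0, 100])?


Original S = 72%
Adjustment = +10 percentage points
New S = 72 + (10) = 82
Clamp to [0, 100] → 82
= HSL(349°, 82%, 38%)


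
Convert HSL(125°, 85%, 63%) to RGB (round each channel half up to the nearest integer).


H=125°, S=0.85, L=0.63
C = (1-|2L-1|)×S = (1-|0.26|)×0.85 = 0.629
H' = H/60 = 125/60 ≈ 2.0833; X = C×(1-|H' mod 2 - 1|) ≈ 0.0524
m = L - C/2 = 0.63 - 0.3145 = 0.3155
Sector ⌊H'⌋ = 2 → (R',G',B') = (0.0, 0.629, ≈0.0524)
RGB = ((R'+m)×255, (G'+m)×255, (B'+m)×255) = (80.4525, 240.8475, 93.81875)
Round half up → RGB(80, 241, 94)


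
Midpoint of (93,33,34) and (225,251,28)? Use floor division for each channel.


Midpoint: each channel = ⌊(C₁+C₂)/2⌋
R: ⌊(93+225)/2⌋ = 159
G: ⌊(33+251)/2⌋ = 142
B: ⌊(34+28)/2⌋ = 31
= RGB(159, 142, 31)


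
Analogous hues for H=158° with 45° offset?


Base hue: 158°
Left analog: (158 - 45) mod 360 = 113°
Right analog: (158 + 45) mod 360 = 203°
Analogous hues = 113° and 203°


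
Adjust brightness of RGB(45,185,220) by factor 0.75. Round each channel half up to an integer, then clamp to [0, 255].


Multiply each channel by 0.75, round half up, clamp to [0, 255]
R: 45×0.75 = 33.75 → round → 34
G: 185×0.75 = 138.75 → round → 139
B: 220×0.75 = 165
= RGB(34, 139, 165)


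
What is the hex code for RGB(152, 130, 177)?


R = 152 → 98 (hex)
G = 130 → 82 (hex)
B = 177 → B1 (hex)
Hex = #9882B1


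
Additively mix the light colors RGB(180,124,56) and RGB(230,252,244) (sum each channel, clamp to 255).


Additive: each channel = min(255, C₁+C₂)
R: 180+230 = 410 → 255
G: 124+252 = 376 → 255
B: 56+244 = 300 → 255
= RGB(255, 255, 255)


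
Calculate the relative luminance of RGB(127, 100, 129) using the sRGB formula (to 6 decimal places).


Linearize each channel (sRGB transfer function): c = v/255; c_lin = c/12.92 if c ≤ 0.04045, else ((c+0.055)/1.055)^2.4
  R: 127/255 ≈ 0.498039 > 0.04045 → ((0.498039+0.055)/1.055)^2.4 ≈ 0.212231
  G: 100/255 ≈ 0.392157 > 0.04045 → ((0.392157+0.055)/1.055)^2.4 ≈ 0.127438
  B: 129/255 ≈ 0.505882 > 0.04045 → ((0.505882+0.055)/1.055)^2.4 ≈ 0.219526
R_lin = 0.212231, G_lin = 0.127438, B_lin = 0.219526
L = 0.2126×R + 0.7152×G + 0.0722×B
L = 0.2126×0.212231 + 0.7152×0.127438 + 0.0722×0.219526
L ≈ 0.152113


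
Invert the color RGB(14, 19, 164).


Invert: (255-R, 255-G, 255-B)
R: 255-14 = 241
G: 255-19 = 236
B: 255-164 = 91
= RGB(241, 236, 91)


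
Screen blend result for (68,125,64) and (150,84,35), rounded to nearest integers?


Screen: C = 255 - (255-A)×(255-B)/255, rounded to nearest integer
R: 255 - (255-68)×(255-150)/255 = 255 - 19635/255 ≈ 255 - 77.000 = 178.000 → 178
G: 255 - (255-125)×(255-84)/255 = 255 - 22230/255 ≈ 255 - 87.176 = 167.824 → 168
B: 255 - (255-64)×(255-35)/255 = 255 - 42020/255 ≈ 255 - 164.784 = 90.216 → 90
= RGB(178, 168, 90)


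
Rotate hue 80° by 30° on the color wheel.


New hue = (H + rotation) mod 360
New hue = (80 + 30) mod 360
= 110 mod 360
= 110°


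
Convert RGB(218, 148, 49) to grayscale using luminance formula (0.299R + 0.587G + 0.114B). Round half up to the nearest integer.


Gray = 0.299×R + 0.587×G + 0.114×B
Gray = 0.299×218 + 0.587×148 + 0.114×49
Gray = 65.182 + 86.876 + 5.586
Gray = 157.644 → round half up → 158
Gray = 158


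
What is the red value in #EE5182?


Color: #EE5182
R = EE = 238
G = 51 = 81
B = 82 = 130
Red = 238


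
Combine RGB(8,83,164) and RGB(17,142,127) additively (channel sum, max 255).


Additive: each channel = min(255, C₁+C₂)
R: 8+17 = 25 → 25
G: 83+142 = 225 → 225
B: 164+127 = 291 → 255
= RGB(25, 225, 255)


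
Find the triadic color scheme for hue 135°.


Triadic: equally spaced at 120° intervals
H1 = 135°
H2 = (135 + 120) mod 360 = 255°
H3 = (135 + 240) mod 360 = 15°
Triadic = 135°, 255°, 15°


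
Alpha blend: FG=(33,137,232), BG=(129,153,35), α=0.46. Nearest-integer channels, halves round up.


C = α×F + (1-α)×B, with 1-α = 0.54
R: 0.46×33 + 0.54×129 = 15.18 + 69.66 = 84.84 → 85
G: 0.46×137 + 0.54×153 = 63.02 + 82.62 = 145.64 → 146
B: 0.46×232 + 0.54×35 = 106.72 + 18.90 = 125.62 → 126
= RGB(85, 146, 126)


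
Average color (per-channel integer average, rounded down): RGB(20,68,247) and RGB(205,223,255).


Midpoint: each channel = ⌊(C₁+C₂)/2⌋
R: ⌊(20+205)/2⌋ = 112
G: ⌊(68+223)/2⌋ = 145
B: ⌊(247+255)/2⌋ = 251
= RGB(112, 145, 251)


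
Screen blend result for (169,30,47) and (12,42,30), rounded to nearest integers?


Screen: C = 255 - (255-A)×(255-B)/255, rounded to nearest integer
R: 255 - (255-169)×(255-12)/255 = 255 - 20898/255 ≈ 255 - 81.953 = 173.047 → 173
G: 255 - (255-30)×(255-42)/255 = 255 - 47925/255 ≈ 255 - 187.941 = 67.059 → 67
B: 255 - (255-47)×(255-30)/255 = 255 - 46800/255 ≈ 255 - 183.529 = 71.471 → 71
= RGB(173, 67, 71)


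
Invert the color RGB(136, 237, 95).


Invert: (255-R, 255-G, 255-B)
R: 255-136 = 119
G: 255-237 = 18
B: 255-95 = 160
= RGB(119, 18, 160)


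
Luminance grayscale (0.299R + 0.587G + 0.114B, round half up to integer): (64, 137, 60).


Gray = 0.299×R + 0.587×G + 0.114×B
Gray = 0.299×64 + 0.587×137 + 0.114×60
Gray = 19.136 + 80.419 + 6.840
Gray = 106.395 → round half up → 106
Gray = 106


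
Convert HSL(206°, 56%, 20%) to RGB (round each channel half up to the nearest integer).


H=206°, S=0.56, L=0.20
C = (1-|2L-1|)×S = (1-|-0.60|)×0.56 = 0.224
H' = H/60 = 206/60 ≈ 3.4333; X = C×(1-|H' mod 2 - 1|) ≈ 0.1269
m = L - C/2 = 0.20 - 0.112 = 0.088
Sector ⌊H'⌋ = 3 → (R',G',B') = (0.0, ≈0.1269, 0.224)
RGB = ((R'+m)×255, (G'+m)×255, (B'+m)×255) = (22.44, 54.808, 79.56)
Round half up → RGB(22, 55, 80)


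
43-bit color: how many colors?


Colors = 2^bits = 2^43
= 8,796,093,022,208 colors


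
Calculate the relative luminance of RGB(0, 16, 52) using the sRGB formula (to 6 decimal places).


Linearize each channel (sRGB transfer function): c = v/255; c_lin = c/12.92 if c ≤ 0.04045, else ((c+0.055)/1.055)^2.4
  R: 0/255 ≈ 0.000000 ≤ 0.04045 → 0.000000/12.92 ≈ 0.000000
  G: 16/255 ≈ 0.062745 > 0.04045 → ((0.062745+0.055)/1.055)^2.4 ≈ 0.005182
  B: 52/255 ≈ 0.203922 > 0.04045 → ((0.203922+0.055)/1.055)^2.4 ≈ 0.034340
R_lin = 0.000000, G_lin = 0.005182, B_lin = 0.034340
L = 0.2126×R + 0.7152×G + 0.0722×B
L = 0.2126×0.000000 + 0.7152×0.005182 + 0.0722×0.034340
L ≈ 0.006185


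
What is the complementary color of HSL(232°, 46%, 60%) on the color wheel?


Complement = opposite side of color wheel = hue + 180°
H' = (232 + 180) mod 360 = 52°
S and L unchanged.
= HSL(52°, 46%, 60%)


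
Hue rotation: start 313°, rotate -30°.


New hue = (H + rotation) mod 360
New hue = (313 -30) mod 360
= 283 mod 360
= 283°


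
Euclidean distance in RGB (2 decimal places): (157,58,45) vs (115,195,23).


d = √[(R₁-R₂)² + (G₁-G₂)² + (B₁-B₂)²]
d = √[(157-115)² + (58-195)² + (45-23)²]
d = √[1764 + 18769 + 484]
d = √21017
d ≈ 144.97


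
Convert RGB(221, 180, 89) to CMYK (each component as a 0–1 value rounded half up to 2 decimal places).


R'=221/255≈0.8667, G'=180/255≈0.7059, B'=89/255≈0.3490
K = 1 - max(R',G',B') = 1 - 221/255 = 34/255 = 0.13333… → 0.13
(1-R'-K)/(1-K) simplifies to (max-R)/max with max = 221:
C = (221-221)/221 = 0/221 = 0 → 0.00
M = (221-180)/221 = 41/221 = 0.18552… → 0.19
Y = (221-89)/221 = 132/221 = 0.59728… → 0.60
= CMYK(0.00, 0.19, 0.60, 0.13)


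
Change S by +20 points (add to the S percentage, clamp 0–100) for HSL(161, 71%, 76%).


Original S = 71%
Adjustment = +20 percentage points
New S = 71 + (20) = 91
Clamp to [0, 100] → 91
= HSL(161°, 91%, 76%)


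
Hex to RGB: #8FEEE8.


8F → 143 (R)
EE → 238 (G)
E8 → 232 (B)
= RGB(143, 238, 232)


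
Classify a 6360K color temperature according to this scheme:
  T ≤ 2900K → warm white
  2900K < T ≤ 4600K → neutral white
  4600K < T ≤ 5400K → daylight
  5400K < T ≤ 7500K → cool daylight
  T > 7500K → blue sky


Temperature: 6360K
5400K < 6360K ≤ 7500K → cool daylight
Classification: cool daylight


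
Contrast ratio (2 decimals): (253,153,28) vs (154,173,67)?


Linearize each sRGB channel c=v/255: c/12.92 if c ≤ 0.04045 else ((c+0.055)/1.055)^2.4
L = 0.2126×R_lin + 0.7152×G_lin + 0.0722×B_lin
Color 1 (253,153,28):
  R=253: 253/255≈0.9922 > 0.04045 → ((0.9922+0.055)/1.055)^2.4 ≈ 0.98225
  G=153: 153/255≈0.6000 > 0.04045 → ((0.6000+0.055)/1.055)^2.4 ≈ 0.31855
  B=28: 28/255≈0.1098 > 0.04045 → ((0.1098+0.055)/1.055)^2.4 ≈ 0.01161
  L1 = 0.2126×0.98225 + 0.7152×0.31855 + 0.0722×0.01161 ≈ 0.43749
Color 2 (154,173,67):
  R=154: 154/255≈0.6039 > 0.04045 → ((0.6039+0.055)/1.055)^2.4 ≈ 0.32314
  G=173: 173/255≈0.6784 > 0.04045 → ((0.6784+0.055)/1.055)^2.4 ≈ 0.41789
  B=67: 67/255≈0.2627 > 0.04045 → ((0.2627+0.055)/1.055)^2.4 ≈ 0.05613
  L2 = 0.2126×0.32314 + 0.7152×0.41789 + 0.0722×0.05613 ≈ 0.37162
Lighter = 0.43749, Darker = 0.37162
Ratio = (L_lighter + 0.05) / (L_darker + 0.05)
Ratio = (0.43749 + 0.05) / (0.37162 + 0.05) = 0.48749 / 0.42162 ≈ 1.1562
Ratio ≈ 1.16:1


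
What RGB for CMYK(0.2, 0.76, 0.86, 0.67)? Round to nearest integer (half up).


R = 255 × (1-C) × (1-K) = 255 × 0.80 × 0.33 = 67.32 → 67
G = 255 × (1-M) × (1-K) = 255 × 0.24 × 0.33 = 20.196 → 20
B = 255 × (1-Y) × (1-K) = 255 × 0.14 × 0.33 = 11.781 → 12
= RGB(67, 20, 12)


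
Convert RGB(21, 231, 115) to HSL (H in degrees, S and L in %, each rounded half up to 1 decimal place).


Normalize: R'=21/255≈0.0824, G'=231/255≈0.9059, B'=115/255≈0.4510
Max=231/255, Min=21/255, Δ=Max-Min=210/255
L = (Max+Min)/2 = (231+21)/510 = 252/510 = 0.49411… → L = 49.4%
L ≤ 0.5 → S = Δ/(Max+Min) = 210/(231+21) = 210/252 = 0.83333… → S = 83.3%
(the 1/255 factors cancel in S and H, so raw channel differences can be used)
Max is G' → H = 60 × ((B-R)/Δ + 2) = 60 × ((115-21)/210 + 2)
  94/210 + 2 = 0.4476… + 2 = 2.4476…
  H = 60 × 2.4476… = 146.857…° → H = 146.9°
= HSL(146.9°, 83.3%, 49.4%)


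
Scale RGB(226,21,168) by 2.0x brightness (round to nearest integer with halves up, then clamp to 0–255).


Multiply each channel by 2.0, round half up, clamp to [0, 255]
R: 226×2.0 = 452 → clamp → 255
G: 21×2.0 = 42
B: 168×2.0 = 336 → clamp → 255
= RGB(255, 42, 255)


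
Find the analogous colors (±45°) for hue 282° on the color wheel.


Base hue: 282°
Left analog: (282 - 45) mod 360 = 237°
Right analog: (282 + 45) mod 360 = 327°
Analogous hues = 237° and 327°


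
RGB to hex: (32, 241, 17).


R = 32 → 20 (hex)
G = 241 → F1 (hex)
B = 17 → 11 (hex)
Hex = #20F111


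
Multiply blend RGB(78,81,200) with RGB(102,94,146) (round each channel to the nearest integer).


Multiply: C = A×B/255, rounded to nearest integer
R: 78×102/255 = 7956/255 ≈ 31.200 → 31
G: 81×94/255 = 7614/255 ≈ 29.859 → 30
B: 200×146/255 = 29200/255 ≈ 114.510 → 115
= RGB(31, 30, 115)


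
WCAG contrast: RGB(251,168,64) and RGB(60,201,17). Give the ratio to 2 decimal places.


Linearize each sRGB channel c=v/255: c/12.92 if c ≤ 0.04045 else ((c+0.055)/1.055)^2.4
L = 0.2126×R_lin + 0.7152×G_lin + 0.0722×B_lin
Color 1 (251,168,64):
  R=251: 251/255≈0.9843 > 0.04045 → ((0.9843+0.055)/1.055)^2.4 ≈ 0.96469
  G=168: 168/255≈0.6588 > 0.04045 → ((0.6588+0.055)/1.055)^2.4 ≈ 0.39157
  B=64: 64/255≈0.2510 > 0.04045 → ((0.2510+0.055)/1.055)^2.4 ≈ 0.05127
  L1 = 0.2126×0.96469 + 0.7152×0.39157 + 0.0722×0.05127 ≈ 0.48885
Color 2 (60,201,17):
  R=60: 60/255≈0.2353 > 0.04045 → ((0.2353+0.055)/1.055)^2.4 ≈ 0.04519
  G=201: 201/255≈0.7882 > 0.04045 → ((0.7882+0.055)/1.055)^2.4 ≈ 0.58408
  B=17: 17/255≈0.0667 > 0.04045 → ((0.0667+0.055)/1.055)^2.4 ≈ 0.00561
  L2 = 0.2126×0.04519 + 0.7152×0.58408 + 0.0722×0.00561 ≈ 0.42774
Lighter = 0.48885, Darker = 0.42774
Ratio = (L_lighter + 0.05) / (L_darker + 0.05)
Ratio = (0.48885 + 0.05) / (0.42774 + 0.05) = 0.53885 / 0.47774 ≈ 1.1279
Ratio ≈ 1.13:1


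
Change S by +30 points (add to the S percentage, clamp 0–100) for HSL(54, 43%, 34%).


Original S = 43%
Adjustment = +30 percentage points
New S = 43 + (30) = 73
Clamp to [0, 100] → 73
= HSL(54°, 73%, 34%)


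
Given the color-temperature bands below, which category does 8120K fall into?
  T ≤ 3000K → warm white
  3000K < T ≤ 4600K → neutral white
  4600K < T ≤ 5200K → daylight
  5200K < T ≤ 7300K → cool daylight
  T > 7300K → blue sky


Temperature: 8120K
8120K > 7300K → blue sky
Classification: blue sky


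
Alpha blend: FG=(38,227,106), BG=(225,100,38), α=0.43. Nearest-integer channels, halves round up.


C = α×F + (1-α)×B, with 1-α = 0.57
R: 0.43×38 + 0.57×225 = 16.34 + 128.25 = 144.59 → 145
G: 0.43×227 + 0.57×100 = 97.61 + 57.00 = 154.61 → 155
B: 0.43×106 + 0.57×38 = 45.58 + 21.66 = 67.24 → 67
= RGB(145, 155, 67)


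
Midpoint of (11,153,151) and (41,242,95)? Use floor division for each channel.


Midpoint: each channel = ⌊(C₁+C₂)/2⌋
R: ⌊(11+41)/2⌋ = 26
G: ⌊(153+242)/2⌋ = 197
B: ⌊(151+95)/2⌋ = 123
= RGB(26, 197, 123)


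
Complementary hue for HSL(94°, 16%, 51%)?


Complement = opposite side of color wheel = hue + 180°
H' = (94 + 180) mod 360 = 274°
S and L unchanged.
= HSL(274°, 16%, 51%)


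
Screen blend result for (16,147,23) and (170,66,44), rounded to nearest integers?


Screen: C = 255 - (255-A)×(255-B)/255, rounded to nearest integer
R: 255 - (255-16)×(255-170)/255 = 255 - 20315/255 ≈ 255 - 79.667 = 175.333 → 175
G: 255 - (255-147)×(255-66)/255 = 255 - 20412/255 ≈ 255 - 80.047 = 174.953 → 175
B: 255 - (255-23)×(255-44)/255 = 255 - 48952/255 ≈ 255 - 191.969 = 63.031 → 63
= RGB(175, 175, 63)


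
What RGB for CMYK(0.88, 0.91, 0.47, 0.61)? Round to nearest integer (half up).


R = 255 × (1-C) × (1-K) = 255 × 0.12 × 0.39 = 11.934 → 12
G = 255 × (1-M) × (1-K) = 255 × 0.09 × 0.39 = 8.9505 → 9
B = 255 × (1-Y) × (1-K) = 255 × 0.53 × 0.39 = 52.7085 → 53
= RGB(12, 9, 53)


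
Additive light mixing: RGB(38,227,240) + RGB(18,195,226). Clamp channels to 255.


Additive: each channel = min(255, C₁+C₂)
R: 38+18 = 56 → 56
G: 227+195 = 422 → 255
B: 240+226 = 466 → 255
= RGB(56, 255, 255)


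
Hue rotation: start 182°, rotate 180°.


New hue = (H + rotation) mod 360
New hue = (182 + 180) mod 360
= 362 mod 360
= 2°


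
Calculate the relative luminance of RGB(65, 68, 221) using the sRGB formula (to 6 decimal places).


Linearize each channel (sRGB transfer function): c = v/255; c_lin = c/12.92 if c ≤ 0.04045, else ((c+0.055)/1.055)^2.4
  R: 65/255 ≈ 0.254902 > 0.04045 → ((0.254902+0.055)/1.055)^2.4 ≈ 0.052861
  G: 68/255 ≈ 0.266667 > 0.04045 → ((0.266667+0.055)/1.055)^2.4 ≈ 0.057805
  B: 221/255 ≈ 0.866667 > 0.04045 → ((0.866667+0.055)/1.055)^2.4 ≈ 0.723055
R_lin = 0.052861, G_lin = 0.057805, B_lin = 0.723055
L = 0.2126×R + 0.7152×G + 0.0722×B
L = 0.2126×0.052861 + 0.7152×0.057805 + 0.0722×0.723055
L ≈ 0.104785


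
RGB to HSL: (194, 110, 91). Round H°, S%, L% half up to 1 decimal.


Normalize: R'=194/255≈0.7608, G'=110/255≈0.4314, B'=91/255≈0.3569
Max=194/255, Min=91/255, Δ=Max-Min=103/255
L = (Max+Min)/2 = (194+91)/510 = 285/510 = 0.55882… → L = 55.9%
L > 0.5 → S = Δ/(2-Max-Min) = 103/(510-194-91) = 103/225 = 0.45777… → S = 45.8%
(the 1/255 factors cancel in S and H, so raw channel differences can be used)
Max is R' → H = 60 × (((G-B)/Δ) mod 6) = 60 × (((110-91)/103) mod 6)
  19/103 = 0.1844…
  H = 60 × 0.1844… = 11.067…° → H = 11.1°
= HSL(11.1°, 45.8%, 55.9%)


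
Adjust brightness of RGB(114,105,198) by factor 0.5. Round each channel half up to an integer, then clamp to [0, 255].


Multiply each channel by 0.5, round half up, clamp to [0, 255]
R: 114×0.5 = 57
G: 105×0.5 = 52.5 → round → 53
B: 198×0.5 = 99
= RGB(57, 53, 99)


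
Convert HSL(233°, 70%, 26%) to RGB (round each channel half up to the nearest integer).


H=233°, S=0.70, L=0.26
C = (1-|2L-1|)×S = (1-|-0.48|)×0.70 = 0.364
H' = H/60 = 233/60 ≈ 3.8833; X = C×(1-|H' mod 2 - 1|) ≈ 0.0425
m = L - C/2 = 0.26 - 0.182 = 0.078
Sector ⌊H'⌋ = 3 → (R',G',B') = (0.0, ≈0.0425, 0.364)
RGB = ((R'+m)×255, (G'+m)×255, (B'+m)×255) = (19.89, 30.719, 112.71)
Round half up → RGB(20, 31, 113)


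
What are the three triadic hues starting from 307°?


Triadic: equally spaced at 120° intervals
H1 = 307°
H2 = (307 + 120) mod 360 = 67°
H3 = (307 + 240) mod 360 = 187°
Triadic = 307°, 67°, 187°


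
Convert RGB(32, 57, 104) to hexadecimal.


R = 32 → 20 (hex)
G = 57 → 39 (hex)
B = 104 → 68 (hex)
Hex = #203968


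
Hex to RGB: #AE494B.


AE → 174 (R)
49 → 73 (G)
4B → 75 (B)
= RGB(174, 73, 75)


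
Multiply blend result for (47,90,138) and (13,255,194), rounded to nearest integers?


Multiply: C = A×B/255, rounded to nearest integer
R: 47×13/255 = 611/255 ≈ 2.396 → 2
G: 90×255/255 = 22950/255 ≈ 90.000 → 90
B: 138×194/255 = 26772/255 ≈ 104.988 → 105
= RGB(2, 90, 105)


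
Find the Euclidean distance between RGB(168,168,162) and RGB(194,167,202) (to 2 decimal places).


d = √[(R₁-R₂)² + (G₁-G₂)² + (B₁-B₂)²]
d = √[(168-194)² + (168-167)² + (162-202)²]
d = √[676 + 1 + 1600]
d = √2277
d ≈ 47.72


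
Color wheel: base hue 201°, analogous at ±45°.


Base hue: 201°
Left analog: (201 - 45) mod 360 = 156°
Right analog: (201 + 45) mod 360 = 246°
Analogous hues = 156° and 246°


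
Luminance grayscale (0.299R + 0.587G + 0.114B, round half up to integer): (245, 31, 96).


Gray = 0.299×R + 0.587×G + 0.114×B
Gray = 0.299×245 + 0.587×31 + 0.114×96
Gray = 73.255 + 18.197 + 10.944
Gray = 102.396 → round half up → 102
Gray = 102


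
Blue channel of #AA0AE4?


Color: #AA0AE4
R = AA = 170
G = 0A = 10
B = E4 = 228
Blue = 228


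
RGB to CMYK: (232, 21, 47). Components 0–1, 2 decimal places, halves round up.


R'=232/255≈0.9098, G'=21/255≈0.0824, B'=47/255≈0.1843
K = 1 - max(R',G',B') = 1 - 232/255 = 23/255 = 0.09019… → 0.09
(1-R'-K)/(1-K) simplifies to (max-R)/max with max = 232:
C = (232-232)/232 = 0/232 = 0 → 0.00
M = (232-21)/232 = 211/232 = 0.90948… → 0.91
Y = (232-47)/232 = 185/232 = 0.79741… → 0.80
= CMYK(0.00, 0.91, 0.80, 0.09)


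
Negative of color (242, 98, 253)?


Invert: (255-R, 255-G, 255-B)
R: 255-242 = 13
G: 255-98 = 157
B: 255-253 = 2
= RGB(13, 157, 2)


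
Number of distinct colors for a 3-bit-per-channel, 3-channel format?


Total bits = 3 bits/channel × 3 channels = 9 bits
Distinct colors = 2^9
= 512 colors


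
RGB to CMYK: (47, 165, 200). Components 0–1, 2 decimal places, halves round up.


R'=47/255≈0.1843, G'=165/255≈0.6471, B'=200/255≈0.7843
K = 1 - max(R',G',B') = 1 - 200/255 = 55/255 = 0.21568… → 0.22
(1-R'-K)/(1-K) simplifies to (max-R)/max with max = 200:
C = (200-47)/200 = 153/200 = 0.765 → 0.77
M = (200-165)/200 = 35/200 = 0.175 → 0.18
Y = (200-200)/200 = 0/200 = 0 → 0.00
= CMYK(0.77, 0.18, 0.00, 0.22)


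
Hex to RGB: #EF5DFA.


EF → 239 (R)
5D → 93 (G)
FA → 250 (B)
= RGB(239, 93, 250)


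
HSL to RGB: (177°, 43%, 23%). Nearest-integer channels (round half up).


H=177°, S=0.43, L=0.23
C = (1-|2L-1|)×S = (1-|-0.54|)×0.43 = 0.1978
H' = H/60 = 177/60 ≈ 2.9500; X = C×(1-|H' mod 2 - 1|) = 0.18791
m = L - C/2 = 0.23 - 0.0989 = 0.1311
Sector ⌊H'⌋ = 2 → (R',G',B') = (0.0, 0.1978, 0.18791)
RGB = ((R'+m)×255, (G'+m)×255, (B'+m)×255) = (33.4305, 83.8695, 81.34755)
Round half up → RGB(33, 84, 81)


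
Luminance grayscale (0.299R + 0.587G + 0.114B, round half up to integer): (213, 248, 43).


Gray = 0.299×R + 0.587×G + 0.114×B
Gray = 0.299×213 + 0.587×248 + 0.114×43
Gray = 63.687 + 145.576 + 4.902
Gray = 214.165 → round half up → 214
Gray = 214


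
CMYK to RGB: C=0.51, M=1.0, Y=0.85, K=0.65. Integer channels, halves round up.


R = 255 × (1-C) × (1-K) = 255 × 0.49 × 0.35 = 43.7325 → 44
G = 255 × (1-M) × (1-K) = 255 × 0.00 × 0.35 = 0
B = 255 × (1-Y) × (1-K) = 255 × 0.15 × 0.35 = 13.3875 → 13
= RGB(44, 0, 13)


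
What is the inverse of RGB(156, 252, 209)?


Invert: (255-R, 255-G, 255-B)
R: 255-156 = 99
G: 255-252 = 3
B: 255-209 = 46
= RGB(99, 3, 46)


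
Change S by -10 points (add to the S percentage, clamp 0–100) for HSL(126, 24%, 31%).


Original S = 24%
Adjustment = -10 percentage points
New S = 24 + (-10) = 14
Clamp to [0, 100] → 14
= HSL(126°, 14%, 31%)


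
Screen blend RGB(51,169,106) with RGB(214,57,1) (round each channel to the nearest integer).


Screen: C = 255 - (255-A)×(255-B)/255, rounded to nearest integer
R: 255 - (255-51)×(255-214)/255 = 255 - 8364/255 ≈ 255 - 32.800 = 222.200 → 222
G: 255 - (255-169)×(255-57)/255 = 255 - 17028/255 ≈ 255 - 66.776 = 188.224 → 188
B: 255 - (255-106)×(255-1)/255 = 255 - 37846/255 ≈ 255 - 148.416 = 106.584 → 107
= RGB(222, 188, 107)


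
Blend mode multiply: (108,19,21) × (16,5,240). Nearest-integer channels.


Multiply: C = A×B/255, rounded to nearest integer
R: 108×16/255 = 1728/255 ≈ 6.776 → 7
G: 19×5/255 = 95/255 ≈ 0.373 → 0
B: 21×240/255 = 5040/255 ≈ 19.765 → 20
= RGB(7, 0, 20)


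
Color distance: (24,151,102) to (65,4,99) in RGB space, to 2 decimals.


d = √[(R₁-R₂)² + (G₁-G₂)² + (B₁-B₂)²]
d = √[(24-65)² + (151-4)² + (102-99)²]
d = √[1681 + 21609 + 9]
d = √23299
d ≈ 152.64


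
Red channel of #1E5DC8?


Color: #1E5DC8
R = 1E = 30
G = 5D = 93
B = C8 = 200
Red = 30


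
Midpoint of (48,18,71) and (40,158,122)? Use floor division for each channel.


Midpoint: each channel = ⌊(C₁+C₂)/2⌋
R: ⌊(48+40)/2⌋ = 44
G: ⌊(18+158)/2⌋ = 88
B: ⌊(71+122)/2⌋ = 96
= RGB(44, 88, 96)


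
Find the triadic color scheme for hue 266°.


Triadic: equally spaced at 120° intervals
H1 = 266°
H2 = (266 + 120) mod 360 = 26°
H3 = (266 + 240) mod 360 = 146°
Triadic = 266°, 26°, 146°


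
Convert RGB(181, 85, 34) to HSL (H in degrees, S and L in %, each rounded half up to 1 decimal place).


Normalize: R'=181/255≈0.7098, G'=85/255≈0.3333, B'=34/255≈0.1333
Max=181/255, Min=34/255, Δ=Max-Min=147/255
L = (Max+Min)/2 = (181+34)/510 = 215/510 = 0.42156… → L = 42.2%
L ≤ 0.5 → S = Δ/(Max+Min) = 147/(181+34) = 147/215 = 0.68372… → S = 68.4%
(the 1/255 factors cancel in S and H, so raw channel differences can be used)
Max is R' → H = 60 × (((G-B)/Δ) mod 6) = 60 × (((85-34)/147) mod 6)
  51/147 = 0.3469…
  H = 60 × 0.3469… = 20.816…° → H = 20.8°
= HSL(20.8°, 68.4%, 42.2%)


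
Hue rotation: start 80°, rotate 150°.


New hue = (H + rotation) mod 360
New hue = (80 + 150) mod 360
= 230 mod 360
= 230°


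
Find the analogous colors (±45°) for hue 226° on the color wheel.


Base hue: 226°
Left analog: (226 - 45) mod 360 = 181°
Right analog: (226 + 45) mod 360 = 271°
Analogous hues = 181° and 271°


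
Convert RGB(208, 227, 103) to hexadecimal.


R = 208 → D0 (hex)
G = 227 → E3 (hex)
B = 103 → 67 (hex)
Hex = #D0E367


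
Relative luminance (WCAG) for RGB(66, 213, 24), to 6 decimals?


Linearize each channel (sRGB transfer function): c = v/255; c_lin = c/12.92 if c ≤ 0.04045, else ((c+0.055)/1.055)^2.4
  R: 66/255 ≈ 0.258824 > 0.04045 → ((0.258824+0.055)/1.055)^2.4 ≈ 0.054480
  G: 213/255 ≈ 0.835294 > 0.04045 → ((0.835294+0.055)/1.055)^2.4 ≈ 0.665387
  B: 24/255 ≈ 0.094118 > 0.04045 → ((0.094118+0.055)/1.055)^2.4 ≈ 0.009134
R_lin = 0.054480, G_lin = 0.665387, B_lin = 0.009134
L = 0.2126×R + 0.7152×G + 0.0722×B
L = 0.2126×0.054480 + 0.7152×0.665387 + 0.0722×0.009134
L ≈ 0.488127


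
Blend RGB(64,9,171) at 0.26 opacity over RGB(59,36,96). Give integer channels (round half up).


C = α×F + (1-α)×B, with 1-α = 0.74
R: 0.26×64 + 0.74×59 = 16.64 + 43.66 = 60.30 → 60
G: 0.26×9 + 0.74×36 = 2.34 + 26.64 = 28.98 → 29
B: 0.26×171 + 0.74×96 = 44.46 + 71.04 = 115.50 → 116
= RGB(60, 29, 116)


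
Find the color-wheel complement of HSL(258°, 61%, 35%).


Complement = opposite side of color wheel = hue + 180°
H' = (258 + 180) mod 360 = 78°
S and L unchanged.
= HSL(78°, 61%, 35%)


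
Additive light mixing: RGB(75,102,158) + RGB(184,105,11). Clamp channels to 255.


Additive: each channel = min(255, C₁+C₂)
R: 75+184 = 259 → 255
G: 102+105 = 207 → 207
B: 158+11 = 169 → 169
= RGB(255, 207, 169)


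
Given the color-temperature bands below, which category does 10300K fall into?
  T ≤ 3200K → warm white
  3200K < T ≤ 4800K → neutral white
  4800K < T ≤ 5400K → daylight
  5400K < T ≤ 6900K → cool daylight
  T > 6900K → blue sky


Temperature: 10300K
10300K > 6900K → blue sky
Classification: blue sky


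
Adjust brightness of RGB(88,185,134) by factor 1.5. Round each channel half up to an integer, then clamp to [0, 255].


Multiply each channel by 1.5, round half up, clamp to [0, 255]
R: 88×1.5 = 132
G: 185×1.5 = 277.5 → round → 278 → clamp → 255
B: 134×1.5 = 201
= RGB(132, 255, 201)


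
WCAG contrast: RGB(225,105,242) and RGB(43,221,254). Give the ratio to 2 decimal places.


Linearize each sRGB channel c=v/255: c/12.92 if c ≤ 0.04045 else ((c+0.055)/1.055)^2.4
L = 0.2126×R_lin + 0.7152×G_lin + 0.0722×B_lin
Color 1 (225,105,242):
  R=225: 225/255≈0.8824 > 0.04045 → ((0.8824+0.055)/1.055)^2.4 ≈ 0.75294
  G=105: 105/255≈0.4118 > 0.04045 → ((0.4118+0.055)/1.055)^2.4 ≈ 0.14126
  B=242: 242/255≈0.9490 > 0.04045 → ((0.9490+0.055)/1.055)^2.4 ≈ 0.88792
  L1 = 0.2126×0.75294 + 0.7152×0.14126 + 0.0722×0.88792 ≈ 0.32522
Color 2 (43,221,254):
  R=43: 43/255≈0.1686 > 0.04045 → ((0.1686+0.055)/1.055)^2.4 ≈ 0.02416
  G=221: 221/255≈0.8667 > 0.04045 → ((0.8667+0.055)/1.055)^2.4 ≈ 0.72306
  B=254: 254/255≈0.9961 > 0.04045 → ((0.9961+0.055)/1.055)^2.4 ≈ 0.99110
  L2 = 0.2126×0.02416 + 0.7152×0.72306 + 0.0722×0.99110 ≈ 0.59382
Lighter = 0.59382, Darker = 0.32522
Ratio = (L_lighter + 0.05) / (L_darker + 0.05)
Ratio = (0.59382 + 0.05) / (0.32522 + 0.05) = 0.64382 / 0.37522 ≈ 1.7159
Ratio ≈ 1.72:1


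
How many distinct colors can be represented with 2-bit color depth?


Colors = 2^bits = 2^2
= 4 colors


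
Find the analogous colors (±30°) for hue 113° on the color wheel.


Base hue: 113°
Left analog: (113 - 30) mod 360 = 83°
Right analog: (113 + 30) mod 360 = 143°
Analogous hues = 83° and 143°


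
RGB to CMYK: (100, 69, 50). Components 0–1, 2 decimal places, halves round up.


R'=100/255≈0.3922, G'=69/255≈0.2706, B'=50/255≈0.1961
K = 1 - max(R',G',B') = 1 - 100/255 = 155/255 = 0.60784… → 0.61
(1-R'-K)/(1-K) simplifies to (max-R)/max with max = 100:
C = (100-100)/100 = 0/100 = 0 → 0.00
M = (100-69)/100 = 31/100 = 0.31 → 0.31
Y = (100-50)/100 = 50/100 = 0.5 → 0.50
= CMYK(0.00, 0.31, 0.50, 0.61)


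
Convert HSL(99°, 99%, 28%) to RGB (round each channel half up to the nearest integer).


H=99°, S=0.99, L=0.28
C = (1-|2L-1|)×S = (1-|-0.44|)×0.99 = 0.5544
H' = H/60 = 99/60 ≈ 1.6500; X = C×(1-|H' mod 2 - 1|) = 0.19404
m = L - C/2 = 0.28 - 0.2772 = 0.0028
Sector ⌊H'⌋ = 1 → (R',G',B') = (0.19404, 0.5544, 0.0)
RGB = ((R'+m)×255, (G'+m)×255, (B'+m)×255) = (50.1942, 142.086, 0.714)
Round half up → RGB(50, 142, 1)


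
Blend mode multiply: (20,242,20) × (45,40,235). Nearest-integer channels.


Multiply: C = A×B/255, rounded to nearest integer
R: 20×45/255 = 900/255 ≈ 3.529 → 4
G: 242×40/255 = 9680/255 ≈ 37.961 → 38
B: 20×235/255 = 4700/255 ≈ 18.431 → 18
= RGB(4, 38, 18)


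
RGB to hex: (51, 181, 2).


R = 51 → 33 (hex)
G = 181 → B5 (hex)
B = 2 → 02 (hex)
Hex = #33B502


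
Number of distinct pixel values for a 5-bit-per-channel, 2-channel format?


Total bits = 5 bits/channel × 2 channels = 10 bits
Distinct pixel values = 2^10
= 1,024 pixel values


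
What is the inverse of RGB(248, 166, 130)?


Invert: (255-R, 255-G, 255-B)
R: 255-248 = 7
G: 255-166 = 89
B: 255-130 = 125
= RGB(7, 89, 125)


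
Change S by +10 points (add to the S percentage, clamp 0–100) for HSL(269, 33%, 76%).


Original S = 33%
Adjustment = +10 percentage points
New S = 33 + (10) = 43
Clamp to [0, 100] → 43
= HSL(269°, 43%, 76%)


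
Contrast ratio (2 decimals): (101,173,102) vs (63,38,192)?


Linearize each sRGB channel c=v/255: c/12.92 if c ≤ 0.04045 else ((c+0.055)/1.055)^2.4
L = 0.2126×R_lin + 0.7152×G_lin + 0.0722×B_lin
Color 1 (101,173,102):
  R=101: 101/255≈0.3961 > 0.04045 → ((0.3961+0.055)/1.055)^2.4 ≈ 0.13014
  G=173: 173/255≈0.6784 > 0.04045 → ((0.6784+0.055)/1.055)^2.4 ≈ 0.41789
  B=102: 102/255≈0.4000 > 0.04045 → ((0.4000+0.055)/1.055)^2.4 ≈ 0.13287
  L1 = 0.2126×0.13014 + 0.7152×0.41789 + 0.0722×0.13287 ≈ 0.33613
Color 2 (63,38,192):
  R=63: 63/255≈0.2471 > 0.04045 → ((0.2471+0.055)/1.055)^2.4 ≈ 0.04971
  G=38: 38/255≈0.1490 > 0.04045 → ((0.1490+0.055)/1.055)^2.4 ≈ 0.01938
  B=192: 192/255≈0.7529 > 0.04045 → ((0.7529+0.055)/1.055)^2.4 ≈ 0.52712
  L2 = 0.2126×0.04971 + 0.7152×0.01938 + 0.0722×0.52712 ≈ 0.06249
Lighter = 0.33613, Darker = 0.06249
Ratio = (L_lighter + 0.05) / (L_darker + 0.05)
Ratio = (0.33613 + 0.05) / (0.06249 + 0.05) = 0.38613 / 0.11249 ≈ 3.4327
Ratio ≈ 3.43:1


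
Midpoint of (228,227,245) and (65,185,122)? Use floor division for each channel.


Midpoint: each channel = ⌊(C₁+C₂)/2⌋
R: ⌊(228+65)/2⌋ = 146
G: ⌊(227+185)/2⌋ = 206
B: ⌊(245+122)/2⌋ = 183
= RGB(146, 206, 183)


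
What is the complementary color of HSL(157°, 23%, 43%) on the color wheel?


Complement = opposite side of color wheel = hue + 180°
H' = (157 + 180) mod 360 = 337°
S and L unchanged.
= HSL(337°, 23%, 43%)


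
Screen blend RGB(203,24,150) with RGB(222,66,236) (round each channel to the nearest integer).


Screen: C = 255 - (255-A)×(255-B)/255, rounded to nearest integer
R: 255 - (255-203)×(255-222)/255 = 255 - 1716/255 ≈ 255 - 6.729 = 248.271 → 248
G: 255 - (255-24)×(255-66)/255 = 255 - 43659/255 ≈ 255 - 171.212 = 83.788 → 84
B: 255 - (255-150)×(255-236)/255 = 255 - 1995/255 ≈ 255 - 7.824 = 247.176 → 247
= RGB(248, 84, 247)


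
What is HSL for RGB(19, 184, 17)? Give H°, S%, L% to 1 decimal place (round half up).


Normalize: R'=19/255≈0.0745, G'=184/255≈0.7216, B'=17/255≈0.0667
Max=184/255, Min=17/255, Δ=Max-Min=167/255
L = (Max+Min)/2 = (184+17)/510 = 201/510 = 0.39411… → L = 39.4%
L ≤ 0.5 → S = Δ/(Max+Min) = 167/(184+17) = 167/201 = 0.83084… → S = 83.1%
(the 1/255 factors cancel in S and H, so raw channel differences can be used)
Max is G' → H = 60 × ((B-R)/Δ + 2) = 60 × ((17-19)/167 + 2)
  -2/167 + 2 = -0.0119… + 2 = 1.9880…
  H = 60 × 1.9880… = 119.281…° → H = 119.3°
= HSL(119.3°, 83.1%, 39.4%)
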